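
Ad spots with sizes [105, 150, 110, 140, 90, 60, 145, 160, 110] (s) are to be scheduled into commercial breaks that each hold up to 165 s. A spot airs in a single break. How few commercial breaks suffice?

8

Total = 160 + 150 + 145 + 140 + 110 + 110 + 105 + 90 + 60 = 1070 s.
Lower bound: ⌈1070/165⌉ = 7 commercial breaks.
Also, 8 ad spots each exceed 165/2 s, and no two of those can share a break, so at least 8 commercial breaks are needed.
A packing using 8 commercial breaks:
  break 1: 160 = 160
  break 2: 150 = 150
  break 3: 145 = 145
  break 4: 140 = 140
  break 5: 110 = 110
  break 6: 110 = 110
  break 7: 105 + 60 = 165
  break 8: 90 = 90
This matches the lower bound, so 8 is optimal.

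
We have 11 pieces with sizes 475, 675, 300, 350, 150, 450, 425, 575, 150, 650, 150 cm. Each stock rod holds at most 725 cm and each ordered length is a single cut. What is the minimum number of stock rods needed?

Total = 675 + 650 + 575 + 475 + 450 + 425 + 350 + 300 + 150 + 150 + 150 = 4350 cm.
Lower bound: ⌈4350/725⌉ = 6 stock rods.
A packing using 7 stock rods:
  stock rod 1: 675 = 675
  stock rod 2: 650 = 650
  stock rod 3: 575 + 150 = 725
  stock rod 4: 475 + 150 = 625
  stock rod 5: 450 + 150 = 600
  stock rod 6: 425 + 300 = 725
  stock rod 7: 350 = 350
No arrangement into 6 stock rods stays within capacity, so 7 is optimal.

7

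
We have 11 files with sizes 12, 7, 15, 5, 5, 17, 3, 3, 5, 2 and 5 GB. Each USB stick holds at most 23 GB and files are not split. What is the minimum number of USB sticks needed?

Total = 17 + 15 + 12 + 7 + 5 + 5 + 5 + 5 + 3 + 3 + 2 = 79 GB.
Lower bound: ⌈79/23⌉ = 4 USB sticks.
A packing using 4 USB sticks:
  USB stick 1: 17 + 5 = 22
  USB stick 2: 15 + 7 = 22
  USB stick 3: 12 + 5 + 5 = 22
  USB stick 4: 5 + 3 + 3 + 2 = 13
This matches the lower bound, so 4 is optimal.

4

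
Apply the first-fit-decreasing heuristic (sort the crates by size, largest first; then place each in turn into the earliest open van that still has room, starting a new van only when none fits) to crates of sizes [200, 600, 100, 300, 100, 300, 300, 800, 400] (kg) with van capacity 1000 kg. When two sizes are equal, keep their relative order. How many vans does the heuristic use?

Sorted descending: 800, 600, 400, 300, 300, 300, 200, 100, 100.
  800 → van 1 (new)  [load 800/1000]
  600 → van 2 (new)  [load 600/1000]
  400 → van 2  [load 1000/1000]
  300 → van 3 (new)  [load 300/1000]
  300 → van 3  [load 600/1000]
  300 → van 3  [load 900/1000]
  200 → van 1  [load 1000/1000]
  100 → van 3  [load 1000/1000]
  100 → van 4 (new)  [load 100/1000]
4 vans opened.

4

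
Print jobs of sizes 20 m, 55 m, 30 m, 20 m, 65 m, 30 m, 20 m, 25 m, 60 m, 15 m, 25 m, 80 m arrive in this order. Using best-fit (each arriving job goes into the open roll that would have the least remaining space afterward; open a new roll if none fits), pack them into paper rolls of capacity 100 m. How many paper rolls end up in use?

  20 → roll 1 (new)  [load 20/100]
  55 → roll 1  [load 75/100]
  30 → roll 2 (new)  [load 30/100]
  20 → roll 1  [load 95/100]
  65 → roll 2  [load 95/100]
  30 → roll 3 (new)  [load 30/100]
  20 → roll 3  [load 50/100]
  25 → roll 3  [load 75/100]
  60 → roll 4 (new)  [load 60/100]
  15 → roll 3  [load 90/100]
  25 → roll 4  [load 85/100]
  80 → roll 5 (new)  [load 80/100]
5 paper rolls opened.

5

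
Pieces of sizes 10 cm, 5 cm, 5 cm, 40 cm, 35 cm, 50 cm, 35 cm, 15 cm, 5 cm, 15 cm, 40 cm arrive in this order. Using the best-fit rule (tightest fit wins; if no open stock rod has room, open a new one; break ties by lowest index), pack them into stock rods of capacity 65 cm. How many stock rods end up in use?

5

  10 → stock rod 1 (new)  [load 10/65]
  5 → stock rod 1  [load 15/65]
  5 → stock rod 1  [load 20/65]
  40 → stock rod 1  [load 60/65]
  35 → stock rod 2 (new)  [load 35/65]
  50 → stock rod 3 (new)  [load 50/65]
  35 → stock rod 4 (new)  [load 35/65]
  15 → stock rod 3  [load 65/65]
  5 → stock rod 1  [load 65/65]
  15 → stock rod 2  [load 50/65]
  40 → stock rod 5 (new)  [load 40/65]
5 stock rods opened.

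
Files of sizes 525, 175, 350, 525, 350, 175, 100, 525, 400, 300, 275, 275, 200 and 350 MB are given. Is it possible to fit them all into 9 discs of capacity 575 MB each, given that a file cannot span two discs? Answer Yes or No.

A valid assignment using 9 discs:
  disc 1: 525 = 525
  disc 2: 525 = 525
  disc 3: 525 = 525
  disc 4: 400 + 175 = 575
  disc 5: 350 + 200 = 550
  disc 6: 350 + 175 = 525
  disc 7: 350 + 100 = 450
  disc 8: 300 + 275 = 575
  disc 9: 275 = 275
Every load is within 575 MB, so 9 discs suffice.

Yes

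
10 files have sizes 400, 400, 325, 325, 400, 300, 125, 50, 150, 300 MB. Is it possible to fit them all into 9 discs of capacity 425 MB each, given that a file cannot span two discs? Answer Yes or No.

A valid assignment using 8 discs:
  disc 1: 400 = 400
  disc 2: 400 = 400
  disc 3: 400 = 400
  disc 4: 325 + 50 = 375
  disc 5: 325 = 325
  disc 6: 300 + 125 = 425
  disc 7: 300 = 300
  disc 8: 150 = 150
That uses only 8 ≤ 9, so 9 discs are enough.

Yes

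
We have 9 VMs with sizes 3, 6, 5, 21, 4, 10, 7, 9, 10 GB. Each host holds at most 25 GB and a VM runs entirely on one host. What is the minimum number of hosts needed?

Total = 21 + 10 + 10 + 9 + 7 + 6 + 5 + 4 + 3 = 75 GB.
Lower bound: ⌈75/25⌉ = 3 hosts.
A packing using 3 hosts:
  host 1: 21 + 4 = 25
  host 2: 10 + 10 + 5 = 25
  host 3: 9 + 7 + 6 + 3 = 25
This matches the lower bound, so 3 is optimal.

3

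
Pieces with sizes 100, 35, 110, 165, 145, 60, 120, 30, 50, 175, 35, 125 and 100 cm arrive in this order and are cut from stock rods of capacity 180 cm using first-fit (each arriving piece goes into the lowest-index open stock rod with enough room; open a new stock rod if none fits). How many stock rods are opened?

  100 → stock rod 1 (new)  [load 100/180]
  35 → stock rod 1  [load 135/180]
  110 → stock rod 2 (new)  [load 110/180]
  165 → stock rod 3 (new)  [load 165/180]
  145 → stock rod 4 (new)  [load 145/180]
  60 → stock rod 2  [load 170/180]
  120 → stock rod 5 (new)  [load 120/180]
  30 → stock rod 1  [load 165/180]
  50 → stock rod 5  [load 170/180]
  175 → stock rod 6 (new)  [load 175/180]
  35 → stock rod 4  [load 180/180]
  125 → stock rod 7 (new)  [load 125/180]
  100 → stock rod 8 (new)  [load 100/180]
8 stock rods opened.

8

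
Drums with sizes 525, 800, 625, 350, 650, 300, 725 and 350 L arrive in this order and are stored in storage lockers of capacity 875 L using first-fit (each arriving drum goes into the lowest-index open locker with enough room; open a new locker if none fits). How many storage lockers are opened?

6

  525 → locker 1 (new)  [load 525/875]
  800 → locker 2 (new)  [load 800/875]
  625 → locker 3 (new)  [load 625/875]
  350 → locker 1  [load 875/875]
  650 → locker 4 (new)  [load 650/875]
  300 → locker 5 (new)  [load 300/875]
  725 → locker 6 (new)  [load 725/875]
  350 → locker 5  [load 650/875]
6 storage lockers opened.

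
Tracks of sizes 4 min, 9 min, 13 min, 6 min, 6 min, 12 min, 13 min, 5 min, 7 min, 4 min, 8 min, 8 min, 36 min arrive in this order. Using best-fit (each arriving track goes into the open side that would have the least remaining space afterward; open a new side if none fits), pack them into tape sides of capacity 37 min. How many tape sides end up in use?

4

  4 → side 1 (new)  [load 4/37]
  9 → side 1  [load 13/37]
  13 → side 1  [load 26/37]
  6 → side 1  [load 32/37]
  6 → side 2 (new)  [load 6/37]
  12 → side 2  [load 18/37]
  13 → side 2  [load 31/37]
  5 → side 1  [load 37/37]
  7 → side 3 (new)  [load 7/37]
  4 → side 2  [load 35/37]
  8 → side 3  [load 15/37]
  8 → side 3  [load 23/37]
  36 → side 4 (new)  [load 36/37]
4 tape sides opened.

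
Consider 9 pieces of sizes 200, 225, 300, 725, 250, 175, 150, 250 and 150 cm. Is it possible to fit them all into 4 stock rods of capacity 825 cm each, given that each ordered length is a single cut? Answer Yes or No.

Yes

A valid assignment using 4 stock rods:
  stock rod 1: 725 = 725
  stock rod 2: 300 + 250 + 250 = 800
  stock rod 3: 225 + 200 + 175 + 150 = 750
  stock rod 4: 150 = 150
Every load is within 825 cm, so 4 stock rods suffice.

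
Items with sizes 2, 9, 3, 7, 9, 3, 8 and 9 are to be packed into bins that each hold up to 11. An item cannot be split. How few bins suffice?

5

Total = 9 + 9 + 9 + 8 + 7 + 3 + 3 + 2 = 50.
Lower bound: ⌈50/11⌉ = 5 bins.
A packing using 5 bins:
  bin 1: 9 + 2 = 11
  bin 2: 9 = 9
  bin 3: 9 = 9
  bin 4: 8 + 3 = 11
  bin 5: 7 + 3 = 10
This matches the lower bound, so 5 is optimal.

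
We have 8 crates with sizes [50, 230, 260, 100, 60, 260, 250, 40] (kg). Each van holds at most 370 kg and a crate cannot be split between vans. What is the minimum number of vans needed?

4

Total = 260 + 260 + 250 + 230 + 100 + 60 + 50 + 40 = 1250 kg.
Lower bound: ⌈1250/370⌉ = 4 vans.
A packing using 4 vans:
  van 1: 260 + 100 = 360
  van 2: 260 + 60 + 50 = 370
  van 3: 250 + 40 = 290
  van 4: 230 = 230
This matches the lower bound, so 4 is optimal.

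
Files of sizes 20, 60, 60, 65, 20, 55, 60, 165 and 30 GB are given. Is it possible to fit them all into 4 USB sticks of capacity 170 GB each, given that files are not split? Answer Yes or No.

Yes

A valid assignment using 4 USB sticks:
  USB stick 1: 165 = 165
  USB stick 2: 65 + 60 + 30 = 155
  USB stick 3: 60 + 60 + 20 + 20 = 160
  USB stick 4: 55 = 55
Every load is within 170 GB, so 4 USB sticks suffice.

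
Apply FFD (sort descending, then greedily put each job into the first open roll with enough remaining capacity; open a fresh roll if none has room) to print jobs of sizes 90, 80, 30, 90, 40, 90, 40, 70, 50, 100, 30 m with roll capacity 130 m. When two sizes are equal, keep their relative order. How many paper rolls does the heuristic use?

Sorted descending: 100, 90, 90, 90, 80, 70, 50, 40, 40, 30, 30.
  100 → roll 1 (new)  [load 100/130]
  90 → roll 2 (new)  [load 90/130]
  90 → roll 3 (new)  [load 90/130]
  90 → roll 4 (new)  [load 90/130]
  80 → roll 5 (new)  [load 80/130]
  70 → roll 6 (new)  [load 70/130]
  50 → roll 5  [load 130/130]
  40 → roll 2  [load 130/130]
  40 → roll 3  [load 130/130]
  30 → roll 1  [load 130/130]
  30 → roll 4  [load 120/130]
6 paper rolls opened.

6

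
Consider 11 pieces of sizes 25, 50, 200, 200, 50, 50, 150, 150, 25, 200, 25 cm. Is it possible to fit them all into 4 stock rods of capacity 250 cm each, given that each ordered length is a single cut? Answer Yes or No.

No

Total = 1125 cm; ⌈1125/250⌉ = 5.
At least 5 stock rods are required, but only 4 are allowed.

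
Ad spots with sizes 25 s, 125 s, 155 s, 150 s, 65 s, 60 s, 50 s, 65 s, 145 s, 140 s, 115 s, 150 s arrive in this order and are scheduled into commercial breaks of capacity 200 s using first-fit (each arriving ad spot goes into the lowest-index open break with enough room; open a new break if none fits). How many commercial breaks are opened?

8

  25 → break 1 (new)  [load 25/200]
  125 → break 1  [load 150/200]
  155 → break 2 (new)  [load 155/200]
  150 → break 3 (new)  [load 150/200]
  65 → break 4 (new)  [load 65/200]
  60 → break 4  [load 125/200]
  50 → break 1  [load 200/200]
  65 → break 4  [load 190/200]
  145 → break 5 (new)  [load 145/200]
  140 → break 6 (new)  [load 140/200]
  115 → break 7 (new)  [load 115/200]
  150 → break 8 (new)  [load 150/200]
8 commercial breaks opened.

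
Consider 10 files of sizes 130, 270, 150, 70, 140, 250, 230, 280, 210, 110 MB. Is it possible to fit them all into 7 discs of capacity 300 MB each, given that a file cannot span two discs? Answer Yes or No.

Yes

A valid assignment using 7 discs:
  disc 1: 280 = 280
  disc 2: 270 = 270
  disc 3: 250 = 250
  disc 4: 230 + 70 = 300
  disc 5: 210 = 210
  disc 6: 150 + 140 = 290
  disc 7: 130 + 110 = 240
Every load is within 300 MB, so 7 discs suffice.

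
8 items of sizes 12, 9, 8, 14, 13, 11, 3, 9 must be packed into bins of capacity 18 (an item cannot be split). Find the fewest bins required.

6

Total = 14 + 13 + 12 + 11 + 9 + 9 + 8 + 3 = 79.
Lower bound: ⌈79/18⌉ = 5 bins.
A packing using 6 bins:
  bin 1: 14 + 3 = 17
  bin 2: 13 = 13
  bin 3: 12 = 12
  bin 4: 11 = 11
  bin 5: 9 + 9 = 18
  bin 6: 8 = 8
No arrangement into 5 bins stays within capacity, so 6 is optimal.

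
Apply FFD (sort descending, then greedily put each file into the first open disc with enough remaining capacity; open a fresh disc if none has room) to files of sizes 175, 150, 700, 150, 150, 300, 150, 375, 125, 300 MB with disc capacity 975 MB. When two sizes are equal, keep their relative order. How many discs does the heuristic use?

3

Sorted descending: 700, 375, 300, 300, 175, 150, 150, 150, 150, 125.
  700 → disc 1 (new)  [load 700/975]
  375 → disc 2 (new)  [load 375/975]
  300 → disc 2  [load 675/975]
  300 → disc 2  [load 975/975]
  175 → disc 1  [load 875/975]
  150 → disc 3 (new)  [load 150/975]
  150 → disc 3  [load 300/975]
  150 → disc 3  [load 450/975]
  150 → disc 3  [load 600/975]
  125 → disc 3  [load 725/975]
3 discs opened.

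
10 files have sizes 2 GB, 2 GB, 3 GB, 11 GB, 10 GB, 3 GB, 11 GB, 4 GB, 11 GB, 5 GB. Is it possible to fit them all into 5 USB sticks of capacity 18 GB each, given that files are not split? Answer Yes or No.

A valid assignment using 4 USB sticks:
  USB stick 1: 11 + 5 + 2 = 18
  USB stick 2: 11 + 4 + 3 = 18
  USB stick 3: 11 + 3 + 2 = 16
  USB stick 4: 10 = 10
That uses only 4 ≤ 5, so 5 USB sticks are enough.

Yes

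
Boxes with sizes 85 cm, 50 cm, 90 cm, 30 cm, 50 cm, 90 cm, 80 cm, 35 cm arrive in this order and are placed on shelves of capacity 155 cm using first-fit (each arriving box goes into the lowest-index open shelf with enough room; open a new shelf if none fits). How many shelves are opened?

4

  85 → shelf 1 (new)  [load 85/155]
  50 → shelf 1  [load 135/155]
  90 → shelf 2 (new)  [load 90/155]
  30 → shelf 2  [load 120/155]
  50 → shelf 3 (new)  [load 50/155]
  90 → shelf 3  [load 140/155]
  80 → shelf 4 (new)  [load 80/155]
  35 → shelf 2  [load 155/155]
4 shelves opened.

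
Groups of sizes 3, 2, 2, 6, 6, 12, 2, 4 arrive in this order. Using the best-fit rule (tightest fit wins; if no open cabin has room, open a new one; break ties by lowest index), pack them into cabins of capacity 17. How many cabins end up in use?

  3 → cabin 1 (new)  [load 3/17]
  2 → cabin 1  [load 5/17]
  2 → cabin 1  [load 7/17]
  6 → cabin 1  [load 13/17]
  6 → cabin 2 (new)  [load 6/17]
  12 → cabin 3 (new)  [load 12/17]
  2 → cabin 1  [load 15/17]
  4 → cabin 3  [load 16/17]
3 cabins opened.

3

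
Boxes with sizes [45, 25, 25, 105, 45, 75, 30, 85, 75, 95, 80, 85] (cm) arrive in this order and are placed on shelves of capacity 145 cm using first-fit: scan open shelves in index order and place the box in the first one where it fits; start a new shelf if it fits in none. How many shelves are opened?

  45 → shelf 1 (new)  [load 45/145]
  25 → shelf 1  [load 70/145]
  25 → shelf 1  [load 95/145]
  105 → shelf 2 (new)  [load 105/145]
  45 → shelf 1  [load 140/145]
  75 → shelf 3 (new)  [load 75/145]
  30 → shelf 2  [load 135/145]
  85 → shelf 4 (new)  [load 85/145]
  75 → shelf 5 (new)  [load 75/145]
  95 → shelf 6 (new)  [load 95/145]
  80 → shelf 7 (new)  [load 80/145]
  85 → shelf 8 (new)  [load 85/145]
8 shelves opened.

8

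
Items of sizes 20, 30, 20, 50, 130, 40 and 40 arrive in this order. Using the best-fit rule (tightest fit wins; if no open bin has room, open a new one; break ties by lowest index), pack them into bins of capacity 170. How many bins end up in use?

2

  20 → bin 1 (new)  [load 20/170]
  30 → bin 1  [load 50/170]
  20 → bin 1  [load 70/170]
  50 → bin 1  [load 120/170]
  130 → bin 2 (new)  [load 130/170]
  40 → bin 2  [load 170/170]
  40 → bin 1  [load 160/170]
2 bins opened.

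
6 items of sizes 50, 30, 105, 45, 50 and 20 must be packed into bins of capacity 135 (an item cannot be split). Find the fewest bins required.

3

Total = 105 + 50 + 50 + 45 + 30 + 20 = 300.
Lower bound: ⌈300/135⌉ = 3 bins.
A packing using 3 bins:
  bin 1: 105 + 30 = 135
  bin 2: 50 + 50 + 20 = 120
  bin 3: 45 = 45
This matches the lower bound, so 3 is optimal.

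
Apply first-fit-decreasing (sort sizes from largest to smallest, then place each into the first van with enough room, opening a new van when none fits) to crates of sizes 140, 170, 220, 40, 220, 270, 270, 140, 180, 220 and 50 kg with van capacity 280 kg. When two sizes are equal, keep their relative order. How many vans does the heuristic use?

8

Sorted descending: 270, 270, 220, 220, 220, 180, 170, 140, 140, 50, 40.
  270 → van 1 (new)  [load 270/280]
  270 → van 2 (new)  [load 270/280]
  220 → van 3 (new)  [load 220/280]
  220 → van 4 (new)  [load 220/280]
  220 → van 5 (new)  [load 220/280]
  180 → van 6 (new)  [load 180/280]
  170 → van 7 (new)  [load 170/280]
  140 → van 8 (new)  [load 140/280]
  140 → van 8  [load 280/280]
  50 → van 3  [load 270/280]
  40 → van 4  [load 260/280]
8 vans opened.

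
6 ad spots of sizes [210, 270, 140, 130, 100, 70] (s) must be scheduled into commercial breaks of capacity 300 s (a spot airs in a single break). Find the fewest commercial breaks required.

4

Total = 270 + 210 + 140 + 130 + 100 + 70 = 920 s.
Lower bound: ⌈920/300⌉ = 4 commercial breaks.
A packing using 4 commercial breaks:
  break 1: 270 = 270
  break 2: 210 + 70 = 280
  break 3: 140 + 130 = 270
  break 4: 100 = 100
This matches the lower bound, so 4 is optimal.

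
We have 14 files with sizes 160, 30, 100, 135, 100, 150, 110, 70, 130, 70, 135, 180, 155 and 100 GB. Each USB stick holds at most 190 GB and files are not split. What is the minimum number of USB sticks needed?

Total = 180 + 160 + 155 + 150 + 135 + 135 + 130 + 110 + 100 + 100 + 100 + 70 + 70 + 30 = 1625 GB.
Lower bound: ⌈1625/190⌉ = 9 USB sticks.
Also, 11 files each exceed 95 GB, and no two of those can share a USB stick, so at least 11 USB sticks are needed.
A packing using 11 USB sticks:
  USB stick 1: 180 = 180
  USB stick 2: 160 + 30 = 190
  USB stick 3: 155 = 155
  USB stick 4: 150 = 150
  USB stick 5: 135 = 135
  USB stick 6: 135 = 135
  USB stick 7: 130 = 130
  USB stick 8: 110 + 70 = 180
  USB stick 9: 100 + 70 = 170
  USB stick 10: 100 = 100
  USB stick 11: 100 = 100
This matches the lower bound, so 11 is optimal.

11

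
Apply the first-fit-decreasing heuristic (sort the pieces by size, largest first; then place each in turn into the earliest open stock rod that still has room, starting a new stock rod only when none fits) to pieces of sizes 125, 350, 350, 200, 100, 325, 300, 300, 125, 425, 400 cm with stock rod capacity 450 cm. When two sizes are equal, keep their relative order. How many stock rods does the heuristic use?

Sorted descending: 425, 400, 350, 350, 325, 300, 300, 200, 125, 125, 100.
  425 → stock rod 1 (new)  [load 425/450]
  400 → stock rod 2 (new)  [load 400/450]
  350 → stock rod 3 (new)  [load 350/450]
  350 → stock rod 4 (new)  [load 350/450]
  325 → stock rod 5 (new)  [load 325/450]
  300 → stock rod 6 (new)  [load 300/450]
  300 → stock rod 7 (new)  [load 300/450]
  200 → stock rod 8 (new)  [load 200/450]
  125 → stock rod 5  [load 450/450]
  125 → stock rod 6  [load 425/450]
  100 → stock rod 3  [load 450/450]
8 stock rods opened.

8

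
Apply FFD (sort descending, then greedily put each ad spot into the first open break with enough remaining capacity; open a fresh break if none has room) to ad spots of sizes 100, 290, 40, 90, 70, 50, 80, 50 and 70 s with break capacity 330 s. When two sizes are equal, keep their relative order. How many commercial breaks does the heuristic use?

Sorted descending: 290, 100, 90, 80, 70, 70, 50, 50, 40.
  290 → break 1 (new)  [load 290/330]
  100 → break 2 (new)  [load 100/330]
  90 → break 2  [load 190/330]
  80 → break 2  [load 270/330]
  70 → break 3 (new)  [load 70/330]
  70 → break 3  [load 140/330]
  50 → break 2  [load 320/330]
  50 → break 3  [load 190/330]
  40 → break 1  [load 330/330]
3 commercial breaks opened.

3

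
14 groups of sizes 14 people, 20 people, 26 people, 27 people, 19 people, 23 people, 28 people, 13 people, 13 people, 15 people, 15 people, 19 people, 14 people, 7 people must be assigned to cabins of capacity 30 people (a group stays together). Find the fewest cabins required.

10

Total = 28 + 27 + 26 + 23 + 20 + 19 + 19 + 15 + 15 + 14 + 14 + 13 + 13 + 7 = 253 people.
Lower bound: ⌈253/30⌉ = 9 cabins.
A packing using 10 cabins:
  cabin 1: 28 = 28
  cabin 2: 27 = 27
  cabin 3: 26 = 26
  cabin 4: 23 + 7 = 30
  cabin 5: 20 = 20
  cabin 6: 19 = 19
  cabin 7: 19 = 19
  cabin 8: 15 + 15 = 30
  cabin 9: 14 + 14 = 28
  cabin 10: 13 + 13 = 26
No arrangement into 9 cabins stays within capacity, so 10 is optimal.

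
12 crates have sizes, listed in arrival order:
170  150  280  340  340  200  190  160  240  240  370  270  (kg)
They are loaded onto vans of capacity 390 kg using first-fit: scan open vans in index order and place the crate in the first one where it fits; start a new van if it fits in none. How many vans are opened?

10

  170 → van 1 (new)  [load 170/390]
  150 → van 1  [load 320/390]
  280 → van 2 (new)  [load 280/390]
  340 → van 3 (new)  [load 340/390]
  340 → van 4 (new)  [load 340/390]
  200 → van 5 (new)  [load 200/390]
  190 → van 5  [load 390/390]
  160 → van 6 (new)  [load 160/390]
  240 → van 7 (new)  [load 240/390]
  240 → van 8 (new)  [load 240/390]
  370 → van 9 (new)  [load 370/390]
  270 → van 10 (new)  [load 270/390]
10 vans opened.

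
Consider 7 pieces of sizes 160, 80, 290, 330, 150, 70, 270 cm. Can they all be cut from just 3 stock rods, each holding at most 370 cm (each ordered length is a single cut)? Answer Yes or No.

Total = 1350 cm; ⌈1350/370⌉ = 4.
At least 4 stock rods are required, but only 3 are allowed.

No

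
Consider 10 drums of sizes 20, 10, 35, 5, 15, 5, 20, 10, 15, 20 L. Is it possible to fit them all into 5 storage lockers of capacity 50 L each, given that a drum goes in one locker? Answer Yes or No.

Yes

A valid assignment using 4 storage lockers:
  locker 1: 35 + 15 = 50
  locker 2: 20 + 20 + 10 = 50
  locker 3: 20 + 15 + 10 + 5 = 50
  locker 4: 5 = 5
That uses only 4 ≤ 5, so 5 storage lockers are enough.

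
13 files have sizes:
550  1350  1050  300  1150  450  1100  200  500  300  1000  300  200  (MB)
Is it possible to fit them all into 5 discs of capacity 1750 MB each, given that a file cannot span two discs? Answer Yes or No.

Yes

A valid assignment using 5 discs:
  disc 1: 1350 + 300 = 1650
  disc 2: 1150 + 550 = 1700
  disc 3: 1100 + 500 = 1600
  disc 4: 1050 + 300 + 200 + 200 = 1750
  disc 5: 1000 + 450 + 300 = 1750
Every load is within 1750 MB, so 5 discs suffice.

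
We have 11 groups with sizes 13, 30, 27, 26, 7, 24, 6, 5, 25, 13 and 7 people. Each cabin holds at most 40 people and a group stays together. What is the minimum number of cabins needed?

Total = 30 + 27 + 26 + 25 + 24 + 13 + 13 + 7 + 7 + 6 + 5 = 183 people.
Lower bound: ⌈183/40⌉ = 5 cabins.
A packing using 5 cabins:
  cabin 1: 30 + 7 = 37
  cabin 2: 27 + 13 = 40
  cabin 3: 26 + 13 = 39
  cabin 4: 25 + 7 + 6 = 38
  cabin 5: 24 + 5 = 29
This matches the lower bound, so 5 is optimal.

5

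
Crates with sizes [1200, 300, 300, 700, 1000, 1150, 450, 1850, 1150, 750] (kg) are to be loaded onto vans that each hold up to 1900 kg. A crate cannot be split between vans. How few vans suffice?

5

Total = 1850 + 1200 + 1150 + 1150 + 1000 + 750 + 700 + 450 + 300 + 300 = 8850 kg.
Lower bound: ⌈8850/1900⌉ = 5 vans.
A packing using 5 vans:
  van 1: 1850 = 1850
  van 2: 1200 + 700 = 1900
  van 3: 1150 + 750 = 1900
  van 4: 1150 + 450 + 300 = 1900
  van 5: 1000 + 300 = 1300
This matches the lower bound, so 5 is optimal.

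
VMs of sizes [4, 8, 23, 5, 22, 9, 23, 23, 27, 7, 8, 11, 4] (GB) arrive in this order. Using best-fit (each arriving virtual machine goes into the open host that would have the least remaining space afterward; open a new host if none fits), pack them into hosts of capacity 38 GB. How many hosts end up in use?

5

  4 → host 1 (new)  [load 4/38]
  8 → host 1  [load 12/38]
  23 → host 1  [load 35/38]
  5 → host 2 (new)  [load 5/38]
  22 → host 2  [load 27/38]
  9 → host 2  [load 36/38]
  23 → host 3 (new)  [load 23/38]
  23 → host 4 (new)  [load 23/38]
  27 → host 5 (new)  [load 27/38]
  7 → host 5  [load 34/38]
  8 → host 3  [load 31/38]
  11 → host 4  [load 34/38]
  4 → host 4  [load 38/38]
5 hosts opened.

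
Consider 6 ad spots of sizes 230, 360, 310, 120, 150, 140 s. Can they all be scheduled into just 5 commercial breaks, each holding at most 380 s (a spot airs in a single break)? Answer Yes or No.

A valid assignment using 4 commercial breaks:
  break 1: 360 = 360
  break 2: 310 = 310
  break 3: 230 + 150 = 380
  break 4: 140 + 120 = 260
That uses only 4 ≤ 5, so 5 commercial breaks are enough.

Yes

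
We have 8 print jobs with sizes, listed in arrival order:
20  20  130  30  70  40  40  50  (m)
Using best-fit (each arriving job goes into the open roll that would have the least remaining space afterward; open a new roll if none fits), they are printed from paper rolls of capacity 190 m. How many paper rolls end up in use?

  20 → roll 1 (new)  [load 20/190]
  20 → roll 1  [load 40/190]
  130 → roll 1  [load 170/190]
  30 → roll 2 (new)  [load 30/190]
  70 → roll 2  [load 100/190]
  40 → roll 2  [load 140/190]
  40 → roll 2  [load 180/190]
  50 → roll 3 (new)  [load 50/190]
3 paper rolls opened.

3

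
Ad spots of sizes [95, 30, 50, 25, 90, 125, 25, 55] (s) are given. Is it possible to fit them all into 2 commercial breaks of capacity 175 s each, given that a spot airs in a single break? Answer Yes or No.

No

Total = 495 s; ⌈495/175⌉ = 3.
At least 3 commercial breaks are required, but only 2 are allowed.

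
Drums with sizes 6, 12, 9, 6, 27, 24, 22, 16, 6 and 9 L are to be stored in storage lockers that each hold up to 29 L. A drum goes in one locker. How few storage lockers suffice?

6

Total = 27 + 24 + 22 + 16 + 12 + 9 + 9 + 6 + 6 + 6 = 137 L.
Lower bound: ⌈137/29⌉ = 5 storage lockers.
A packing using 6 storage lockers:
  locker 1: 27 = 27
  locker 2: 24 = 24
  locker 3: 22 + 6 = 28
  locker 4: 16 + 12 = 28
  locker 5: 9 + 9 + 6 = 24
  locker 6: 6 = 6
No arrangement into 5 storage lockers stays within capacity, so 6 is optimal.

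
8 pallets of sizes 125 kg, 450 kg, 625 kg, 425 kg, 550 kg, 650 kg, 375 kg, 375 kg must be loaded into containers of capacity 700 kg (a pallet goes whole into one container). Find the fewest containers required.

7

Total = 650 + 625 + 550 + 450 + 425 + 375 + 375 + 125 = 3575 kg.
Lower bound: ⌈3575/700⌉ = 6 containers.
Also, 7 pallets each exceed 350 kg, and no two of those can share a container, so at least 7 containers are needed.
A packing using 7 containers:
  container 1: 650 = 650
  container 2: 625 = 625
  container 3: 550 + 125 = 675
  container 4: 450 = 450
  container 5: 425 = 425
  container 6: 375 = 375
  container 7: 375 = 375
This matches the lower bound, so 7 is optimal.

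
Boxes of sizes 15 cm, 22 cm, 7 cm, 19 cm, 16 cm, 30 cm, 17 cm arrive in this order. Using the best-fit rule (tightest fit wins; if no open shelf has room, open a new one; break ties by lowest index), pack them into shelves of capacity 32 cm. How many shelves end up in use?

  15 → shelf 1 (new)  [load 15/32]
  22 → shelf 2 (new)  [load 22/32]
  7 → shelf 2  [load 29/32]
  19 → shelf 3 (new)  [load 19/32]
  16 → shelf 1  [load 31/32]
  30 → shelf 4 (new)  [load 30/32]
  17 → shelf 5 (new)  [load 17/32]
5 shelves opened.

5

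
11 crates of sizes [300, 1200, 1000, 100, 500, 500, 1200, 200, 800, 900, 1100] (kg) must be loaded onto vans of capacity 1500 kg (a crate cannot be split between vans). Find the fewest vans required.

Total = 1200 + 1200 + 1100 + 1000 + 900 + 800 + 500 + 500 + 300 + 200 + 100 = 7800 kg.
Lower bound: ⌈7800/1500⌉ = 6 vans.
A packing using 6 vans:
  van 1: 1200 + 300 = 1500
  van 2: 1200 + 200 + 100 = 1500
  van 3: 1100 = 1100
  van 4: 1000 + 500 = 1500
  van 5: 900 + 500 = 1400
  van 6: 800 = 800
This matches the lower bound, so 6 is optimal.

6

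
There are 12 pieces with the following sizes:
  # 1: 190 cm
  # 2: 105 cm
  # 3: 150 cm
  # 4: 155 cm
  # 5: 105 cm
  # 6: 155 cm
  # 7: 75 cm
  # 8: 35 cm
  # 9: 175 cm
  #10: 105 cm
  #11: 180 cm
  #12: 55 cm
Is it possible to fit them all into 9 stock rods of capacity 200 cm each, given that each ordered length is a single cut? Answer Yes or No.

A valid assignment using 9 stock rods:
  stock rod 1: 190 = 190
  stock rod 2: 180 = 180
  stock rod 3: 175 = 175
  stock rod 4: 155 + 35 = 190
  stock rod 5: 155 = 155
  stock rod 6: 150 = 150
  stock rod 7: 105 + 75 = 180
  stock rod 8: 105 + 55 = 160
  stock rod 9: 105 = 105
Every load is within 200 cm, so 9 stock rods suffice.

Yes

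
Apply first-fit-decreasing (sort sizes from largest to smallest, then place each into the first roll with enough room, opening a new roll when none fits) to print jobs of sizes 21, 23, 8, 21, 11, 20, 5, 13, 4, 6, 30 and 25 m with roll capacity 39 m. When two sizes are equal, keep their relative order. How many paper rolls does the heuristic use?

6

Sorted descending: 30, 25, 23, 21, 21, 20, 13, 11, 8, 6, 5, 4.
  30 → roll 1 (new)  [load 30/39]
  25 → roll 2 (new)  [load 25/39]
  23 → roll 3 (new)  [load 23/39]
  21 → roll 4 (new)  [load 21/39]
  21 → roll 5 (new)  [load 21/39]
  20 → roll 6 (new)  [load 20/39]
  13 → roll 2  [load 38/39]
  11 → roll 3  [load 34/39]
  8 → roll 1  [load 38/39]
  6 → roll 4  [load 27/39]
  5 → roll 3  [load 39/39]
  4 → roll 4  [load 31/39]
6 paper rolls opened.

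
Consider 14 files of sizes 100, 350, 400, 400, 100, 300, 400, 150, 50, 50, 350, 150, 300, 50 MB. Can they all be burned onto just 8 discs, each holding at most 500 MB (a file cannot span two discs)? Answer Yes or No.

A valid assignment using 7 discs:
  disc 1: 400 + 100 = 500
  disc 2: 400 + 100 = 500
  disc 3: 400 + 50 + 50 = 500
  disc 4: 350 + 150 = 500
  disc 5: 350 + 150 = 500
  disc 6: 300 + 50 = 350
  disc 7: 300 = 300
That uses only 7 ≤ 8, so 8 discs are enough.

Yes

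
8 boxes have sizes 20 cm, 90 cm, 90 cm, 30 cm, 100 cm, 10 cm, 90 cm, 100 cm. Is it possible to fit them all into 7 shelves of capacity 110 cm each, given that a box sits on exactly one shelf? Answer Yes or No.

Yes

A valid assignment using 6 shelves:
  shelf 1: 100 + 10 = 110
  shelf 2: 100 = 100
  shelf 3: 90 + 20 = 110
  shelf 4: 90 = 90
  shelf 5: 90 = 90
  shelf 6: 30 = 30
That uses only 6 ≤ 7, so 7 shelves are enough.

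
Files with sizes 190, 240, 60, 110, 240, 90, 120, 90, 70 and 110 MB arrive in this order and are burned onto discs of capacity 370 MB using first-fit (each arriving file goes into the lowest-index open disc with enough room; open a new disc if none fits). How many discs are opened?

4

  190 → disc 1 (new)  [load 190/370]
  240 → disc 2 (new)  [load 240/370]
  60 → disc 1  [load 250/370]
  110 → disc 1  [load 360/370]
  240 → disc 3 (new)  [load 240/370]
  90 → disc 2  [load 330/370]
  120 → disc 3  [load 360/370]
  90 → disc 4 (new)  [load 90/370]
  70 → disc 4  [load 160/370]
  110 → disc 4  [load 270/370]
4 discs opened.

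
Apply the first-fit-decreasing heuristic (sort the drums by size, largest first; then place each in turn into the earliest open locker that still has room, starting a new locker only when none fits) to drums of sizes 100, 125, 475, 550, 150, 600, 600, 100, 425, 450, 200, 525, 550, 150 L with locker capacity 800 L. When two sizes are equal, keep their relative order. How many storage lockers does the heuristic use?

Sorted descending: 600, 600, 550, 550, 525, 475, 450, 425, 200, 150, 150, 125, 100, 100.
  600 → locker 1 (new)  [load 600/800]
  600 → locker 2 (new)  [load 600/800]
  550 → locker 3 (new)  [load 550/800]
  550 → locker 4 (new)  [load 550/800]
  525 → locker 5 (new)  [load 525/800]
  475 → locker 6 (new)  [load 475/800]
  450 → locker 7 (new)  [load 450/800]
  425 → locker 8 (new)  [load 425/800]
  200 → locker 1  [load 800/800]
  150 → locker 2  [load 750/800]
  150 → locker 3  [load 700/800]
  125 → locker 4  [load 675/800]
  100 → locker 3  [load 800/800]
  100 → locker 4  [load 775/800]
8 storage lockers opened.

8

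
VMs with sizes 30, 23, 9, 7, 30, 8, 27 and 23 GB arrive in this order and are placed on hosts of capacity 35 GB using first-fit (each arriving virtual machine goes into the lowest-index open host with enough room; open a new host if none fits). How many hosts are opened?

  30 → host 1 (new)  [load 30/35]
  23 → host 2 (new)  [load 23/35]
  9 → host 2  [load 32/35]
  7 → host 3 (new)  [load 7/35]
  30 → host 4 (new)  [load 30/35]
  8 → host 3  [load 15/35]
  27 → host 5 (new)  [load 27/35]
  23 → host 6 (new)  [load 23/35]
6 hosts opened.

6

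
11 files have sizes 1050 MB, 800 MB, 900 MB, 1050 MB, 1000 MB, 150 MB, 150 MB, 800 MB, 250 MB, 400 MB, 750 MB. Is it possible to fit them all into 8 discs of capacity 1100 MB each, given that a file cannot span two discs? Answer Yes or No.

A valid assignment using 8 discs:
  disc 1: 1050 = 1050
  disc 2: 1050 = 1050
  disc 3: 1000 = 1000
  disc 4: 900 + 150 = 1050
  disc 5: 800 + 250 = 1050
  disc 6: 800 + 150 = 950
  disc 7: 750 = 750
  disc 8: 400 = 400
Every load is within 1100 MB, so 8 discs suffice.

Yes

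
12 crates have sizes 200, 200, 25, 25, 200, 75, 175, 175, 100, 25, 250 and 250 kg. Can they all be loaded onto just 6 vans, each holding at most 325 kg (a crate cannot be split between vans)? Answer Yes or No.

No

Total = 1700 kg; ⌈1700/325⌉ = 6.
7 crates each exceed half the capacity and cannot share a van, forcing at least 7 vans.
At least 7 vans are required, but only 6 are allowed.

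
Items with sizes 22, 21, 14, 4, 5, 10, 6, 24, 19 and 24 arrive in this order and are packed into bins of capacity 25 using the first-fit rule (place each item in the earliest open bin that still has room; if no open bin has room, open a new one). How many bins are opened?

  22 → bin 1 (new)  [load 22/25]
  21 → bin 2 (new)  [load 21/25]
  14 → bin 3 (new)  [load 14/25]
  4 → bin 2  [load 25/25]
  5 → bin 3  [load 19/25]
  10 → bin 4 (new)  [load 10/25]
  6 → bin 3  [load 25/25]
  24 → bin 5 (new)  [load 24/25]
  19 → bin 6 (new)  [load 19/25]
  24 → bin 7 (new)  [load 24/25]
7 bins opened.

7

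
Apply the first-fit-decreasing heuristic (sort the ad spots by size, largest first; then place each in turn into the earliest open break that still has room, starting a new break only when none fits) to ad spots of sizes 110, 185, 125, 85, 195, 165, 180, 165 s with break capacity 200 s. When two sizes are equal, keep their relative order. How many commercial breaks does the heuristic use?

Sorted descending: 195, 185, 180, 165, 165, 125, 110, 85.
  195 → break 1 (new)  [load 195/200]
  185 → break 2 (new)  [load 185/200]
  180 → break 3 (new)  [load 180/200]
  165 → break 4 (new)  [load 165/200]
  165 → break 5 (new)  [load 165/200]
  125 → break 6 (new)  [load 125/200]
  110 → break 7 (new)  [load 110/200]
  85 → break 7  [load 195/200]
7 commercial breaks opened.

7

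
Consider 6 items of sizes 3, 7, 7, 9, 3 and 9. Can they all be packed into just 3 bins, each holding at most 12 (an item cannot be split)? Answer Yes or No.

No

Total = 38; ⌈38/12⌉ = 4.
At least 4 bins are required, but only 3 are allowed.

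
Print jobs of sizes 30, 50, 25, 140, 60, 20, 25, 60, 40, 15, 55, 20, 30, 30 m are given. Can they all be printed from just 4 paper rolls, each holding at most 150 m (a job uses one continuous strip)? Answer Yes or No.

No

Total = 600 m; ⌈600/150⌉ = 4.
The bound of 4 does not rule out 4, but exhaustive search shows no assignment into 4 paper rolls of capacity 150 m exists — the minimum is 5.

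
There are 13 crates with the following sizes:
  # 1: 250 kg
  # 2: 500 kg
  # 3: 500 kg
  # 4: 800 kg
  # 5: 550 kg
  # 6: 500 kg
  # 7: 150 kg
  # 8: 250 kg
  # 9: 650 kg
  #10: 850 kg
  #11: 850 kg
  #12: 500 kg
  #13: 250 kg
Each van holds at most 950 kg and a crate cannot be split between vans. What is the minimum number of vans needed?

9

Total = 850 + 850 + 800 + 650 + 550 + 500 + 500 + 500 + 500 + 250 + 250 + 250 + 150 = 6600 kg.
Lower bound: ⌈6600/950⌉ = 7 vans.
Also, 9 crates each exceed 475 kg, and no two of those can share a van, so at least 9 vans are needed.
A packing using 9 vans:
  van 1: 850 = 850
  van 2: 850 = 850
  van 3: 800 + 150 = 950
  van 4: 650 + 250 = 900
  van 5: 550 + 250 = 800
  van 6: 500 + 250 = 750
  van 7: 500 = 500
  van 8: 500 = 500
  van 9: 500 = 500
This matches the lower bound, so 9 is optimal.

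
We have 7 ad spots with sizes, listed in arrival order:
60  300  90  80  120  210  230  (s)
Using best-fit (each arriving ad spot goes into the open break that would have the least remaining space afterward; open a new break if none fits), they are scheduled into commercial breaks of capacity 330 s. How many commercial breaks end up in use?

4

  60 → break 1 (new)  [load 60/330]
  300 → break 2 (new)  [load 300/330]
  90 → break 1  [load 150/330]
  80 → break 1  [load 230/330]
  120 → break 3 (new)  [load 120/330]
  210 → break 3  [load 330/330]
  230 → break 4 (new)  [load 230/330]
4 commercial breaks opened.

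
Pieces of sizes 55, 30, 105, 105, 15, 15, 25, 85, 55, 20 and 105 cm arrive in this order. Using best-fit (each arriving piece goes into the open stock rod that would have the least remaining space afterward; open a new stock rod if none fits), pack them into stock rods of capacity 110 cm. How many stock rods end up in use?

  55 → stock rod 1 (new)  [load 55/110]
  30 → stock rod 1  [load 85/110]
  105 → stock rod 2 (new)  [load 105/110]
  105 → stock rod 3 (new)  [load 105/110]
  15 → stock rod 1  [load 100/110]
  15 → stock rod 4 (new)  [load 15/110]
  25 → stock rod 4  [load 40/110]
  85 → stock rod 5 (new)  [load 85/110]
  55 → stock rod 4  [load 95/110]
  20 → stock rod 5  [load 105/110]
  105 → stock rod 6 (new)  [load 105/110]
6 stock rods opened.

6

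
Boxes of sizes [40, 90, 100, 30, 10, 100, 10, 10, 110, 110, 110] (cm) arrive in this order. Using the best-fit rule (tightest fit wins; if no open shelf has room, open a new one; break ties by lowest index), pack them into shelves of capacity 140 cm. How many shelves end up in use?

  40 → shelf 1 (new)  [load 40/140]
  90 → shelf 1  [load 130/140]
  100 → shelf 2 (new)  [load 100/140]
  30 → shelf 2  [load 130/140]
  10 → shelf 1  [load 140/140]
  100 → shelf 3 (new)  [load 100/140]
  10 → shelf 2  [load 140/140]
  10 → shelf 3  [load 110/140]
  110 → shelf 4 (new)  [load 110/140]
  110 → shelf 5 (new)  [load 110/140]
  110 → shelf 6 (new)  [load 110/140]
6 shelves opened.

6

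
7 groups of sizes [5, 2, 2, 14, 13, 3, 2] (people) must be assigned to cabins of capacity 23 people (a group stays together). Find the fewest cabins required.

2

Total = 14 + 13 + 5 + 3 + 2 + 2 + 2 = 41 people.
Lower bound: ⌈41/23⌉ = 2 cabins.
A packing using 2 cabins:
  cabin 1: 14 + 5 + 3 = 22
  cabin 2: 13 + 2 + 2 + 2 = 19
This matches the lower bound, so 2 is optimal.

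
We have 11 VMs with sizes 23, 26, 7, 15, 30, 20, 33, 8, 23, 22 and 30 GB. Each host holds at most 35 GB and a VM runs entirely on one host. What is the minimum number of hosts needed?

Total = 33 + 30 + 30 + 26 + 23 + 23 + 22 + 20 + 15 + 8 + 7 = 237 GB.
Lower bound: ⌈237/35⌉ = 7 hosts.
Also, 8 VMs each exceed 35/2 GB, and no two of those can share a host, so at least 8 hosts are needed.
A packing using 8 hosts:
  host 1: 33 = 33
  host 2: 30 = 30
  host 3: 30 = 30
  host 4: 26 + 8 = 34
  host 5: 23 + 7 = 30
  host 6: 23 = 23
  host 7: 22 = 22
  host 8: 20 + 15 = 35
This matches the lower bound, so 8 is optimal.

8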